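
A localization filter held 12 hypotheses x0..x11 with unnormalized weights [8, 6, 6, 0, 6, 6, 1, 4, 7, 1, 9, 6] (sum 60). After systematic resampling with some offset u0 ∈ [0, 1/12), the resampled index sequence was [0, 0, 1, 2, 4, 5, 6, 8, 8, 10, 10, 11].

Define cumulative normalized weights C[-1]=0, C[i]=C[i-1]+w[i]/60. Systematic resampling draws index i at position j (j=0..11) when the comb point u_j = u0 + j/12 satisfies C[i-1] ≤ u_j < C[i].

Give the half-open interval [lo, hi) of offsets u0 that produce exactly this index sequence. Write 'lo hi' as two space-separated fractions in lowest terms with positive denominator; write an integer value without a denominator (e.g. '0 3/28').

1/30 1/20

C = [2/15, 7/30, 1/3, 1/3, 13/30, 8/15, 11/20, 37/60, 11/15, 3/4, 9/10, 1]
j=0 picked index 0: u0 ∈ [0, 2/15)
j=1 picked index 0: u0 ∈ [-1/12, 1/20)
j=2 picked index 1: u0 ∈ [-1/30, 1/15)
j=3 picked index 2: u0 ∈ [-1/60, 1/12)
j=4 picked index 4: u0 ∈ [0, 1/10)
j=5 picked index 5: u0 ∈ [1/60, 7/60)
j=6 picked index 6: u0 ∈ [1/30, 1/20)
j=7 picked index 8: u0 ∈ [1/30, 3/20)
j=8 picked index 8: u0 ∈ [-1/20, 1/15)
j=9 picked index 10: u0 ∈ [0, 3/20)
j=10 picked index 10: u0 ∈ [-1/12, 1/15)
j=11 picked index 11: u0 ∈ [-1/60, 1/12)
intersection: [1/30, 1/20)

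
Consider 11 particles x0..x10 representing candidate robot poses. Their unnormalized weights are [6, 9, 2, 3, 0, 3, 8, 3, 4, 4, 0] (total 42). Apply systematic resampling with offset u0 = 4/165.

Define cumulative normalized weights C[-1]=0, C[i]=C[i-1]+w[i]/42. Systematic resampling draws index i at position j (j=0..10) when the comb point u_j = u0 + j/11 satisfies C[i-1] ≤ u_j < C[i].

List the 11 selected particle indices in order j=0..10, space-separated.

0 0 1 1 2 5 6 6 7 8 9

C = [1/7, 5/14, 17/42, 10/21, 10/21, 23/42, 31/42, 17/21, 19/21, 1, 1]
j=0: u_0=4/165 ∈ [0, 1/7) → index 0
j=1: u_1=19/165 ∈ [0, 1/7) → index 0
j=2: u_2=34/165 ∈ [1/7, 5/14) → index 1
j=3: u_3=49/165 ∈ [1/7, 5/14) → index 1
j=4: u_4=64/165 ∈ [5/14, 17/42) → index 2
j=5: u_5=79/165 ∈ [10/21, 23/42) → index 5
j=6: u_6=94/165 ∈ [23/42, 31/42) → index 6
j=7: u_7=109/165 ∈ [23/42, 31/42) → index 6
j=8: u_8=124/165 ∈ [31/42, 17/21) → index 7
j=9: u_9=139/165 ∈ [17/21, 19/21) → index 8
j=10: u_10=14/15 ∈ [19/21, 1) → index 9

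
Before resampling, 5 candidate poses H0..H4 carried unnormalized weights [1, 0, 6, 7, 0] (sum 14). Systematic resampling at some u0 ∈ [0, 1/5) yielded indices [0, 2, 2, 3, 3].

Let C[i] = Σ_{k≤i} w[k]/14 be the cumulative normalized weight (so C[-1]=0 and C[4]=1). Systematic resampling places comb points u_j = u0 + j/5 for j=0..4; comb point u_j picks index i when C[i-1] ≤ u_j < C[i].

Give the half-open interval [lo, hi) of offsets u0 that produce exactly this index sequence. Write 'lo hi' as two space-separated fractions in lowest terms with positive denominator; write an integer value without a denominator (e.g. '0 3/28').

0 1/14

C = [1/14, 1/14, 1/2, 1, 1]
j=0 picked index 0: u0 ∈ [0, 1/14)
j=1 picked index 2: u0 ∈ [-9/70, 3/10)
j=2 picked index 2: u0 ∈ [-23/70, 1/10)
j=3 picked index 3: u0 ∈ [-1/10, 2/5)
j=4 picked index 3: u0 ∈ [-3/10, 1/5)
intersection: [0, 1/14)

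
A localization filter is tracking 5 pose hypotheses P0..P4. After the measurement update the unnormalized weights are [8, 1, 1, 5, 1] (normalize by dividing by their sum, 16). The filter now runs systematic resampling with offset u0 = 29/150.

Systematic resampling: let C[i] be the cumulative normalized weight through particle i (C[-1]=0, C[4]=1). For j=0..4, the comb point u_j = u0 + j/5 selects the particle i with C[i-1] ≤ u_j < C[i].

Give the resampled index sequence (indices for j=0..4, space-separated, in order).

0 0 2 3 4

C = [1/2, 9/16, 5/8, 15/16, 1]
j=0: u_0=29/150 ∈ [0, 1/2) → index 0
j=1: u_1=59/150 ∈ [0, 1/2) → index 0
j=2: u_2=89/150 ∈ [9/16, 5/8) → index 2
j=3: u_3=119/150 ∈ [5/8, 15/16) → index 3
j=4: u_4=149/150 ∈ [15/16, 1) → index 4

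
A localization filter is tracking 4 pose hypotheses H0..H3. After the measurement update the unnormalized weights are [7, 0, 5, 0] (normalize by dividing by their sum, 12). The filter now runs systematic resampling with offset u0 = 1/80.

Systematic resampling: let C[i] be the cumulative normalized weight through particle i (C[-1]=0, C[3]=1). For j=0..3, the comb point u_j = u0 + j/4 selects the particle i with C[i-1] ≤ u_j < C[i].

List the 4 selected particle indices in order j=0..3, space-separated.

C = [7/12, 7/12, 1, 1]
j=0: u_0=1/80 ∈ [0, 7/12) → index 0
j=1: u_1=21/80 ∈ [0, 7/12) → index 0
j=2: u_2=41/80 ∈ [0, 7/12) → index 0
j=3: u_3=61/80 ∈ [7/12, 1) → index 2

0 0 0 2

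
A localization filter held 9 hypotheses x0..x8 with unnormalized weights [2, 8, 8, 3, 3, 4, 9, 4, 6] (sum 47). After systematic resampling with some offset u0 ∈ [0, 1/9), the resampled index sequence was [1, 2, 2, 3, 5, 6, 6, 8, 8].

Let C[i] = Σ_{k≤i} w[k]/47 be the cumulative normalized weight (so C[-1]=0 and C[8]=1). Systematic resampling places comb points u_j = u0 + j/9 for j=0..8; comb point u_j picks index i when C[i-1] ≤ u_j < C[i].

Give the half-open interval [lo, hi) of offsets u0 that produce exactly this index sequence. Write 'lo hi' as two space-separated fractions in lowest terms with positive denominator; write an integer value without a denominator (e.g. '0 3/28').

43/423 1/9

C = [2/47, 10/47, 18/47, 21/47, 24/47, 28/47, 37/47, 41/47, 1]
j=0 picked index 1: u0 ∈ [2/47, 10/47)
j=1 picked index 2: u0 ∈ [43/423, 115/423)
j=2 picked index 2: u0 ∈ [-4/423, 68/423)
j=3 picked index 3: u0 ∈ [7/141, 16/141)
j=4 picked index 5: u0 ∈ [28/423, 64/423)
j=5 picked index 6: u0 ∈ [17/423, 98/423)
j=6 picked index 6: u0 ∈ [-10/141, 17/141)
j=7 picked index 8: u0 ∈ [40/423, 2/9)
j=8 picked index 8: u0 ∈ [-7/423, 1/9)
intersection: [43/423, 1/9)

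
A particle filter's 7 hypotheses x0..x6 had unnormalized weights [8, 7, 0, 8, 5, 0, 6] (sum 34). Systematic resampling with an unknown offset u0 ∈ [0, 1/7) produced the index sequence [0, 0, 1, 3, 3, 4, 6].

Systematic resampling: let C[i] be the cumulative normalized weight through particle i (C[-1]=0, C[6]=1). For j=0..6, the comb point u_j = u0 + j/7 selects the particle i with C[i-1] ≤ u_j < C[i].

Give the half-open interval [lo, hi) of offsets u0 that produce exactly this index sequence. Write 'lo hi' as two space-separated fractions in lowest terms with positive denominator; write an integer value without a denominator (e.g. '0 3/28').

3/238 11/119

C = [4/17, 15/34, 15/34, 23/34, 14/17, 14/17, 1]
j=0 picked index 0: u0 ∈ [0, 4/17)
j=1 picked index 0: u0 ∈ [-1/7, 11/119)
j=2 picked index 1: u0 ∈ [-6/119, 37/238)
j=3 picked index 3: u0 ∈ [3/238, 59/238)
j=4 picked index 3: u0 ∈ [-31/238, 25/238)
j=5 picked index 4: u0 ∈ [-9/238, 13/119)
j=6 picked index 6: u0 ∈ [-4/119, 1/7)
intersection: [3/238, 11/119)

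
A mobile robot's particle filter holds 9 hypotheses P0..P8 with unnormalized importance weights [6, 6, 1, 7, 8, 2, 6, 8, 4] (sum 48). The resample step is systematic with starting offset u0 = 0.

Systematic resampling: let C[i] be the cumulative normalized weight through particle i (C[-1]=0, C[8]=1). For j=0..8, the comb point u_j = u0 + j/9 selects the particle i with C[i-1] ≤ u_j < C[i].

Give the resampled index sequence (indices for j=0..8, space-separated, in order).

C = [1/8, 1/4, 13/48, 5/12, 7/12, 5/8, 3/4, 11/12, 1]
j=0: u_0=0 ∈ [0, 1/8) → index 0
j=1: u_1=1/9 ∈ [0, 1/8) → index 0
j=2: u_2=2/9 ∈ [1/8, 1/4) → index 1
j=3: u_3=1/3 ∈ [13/48, 5/12) → index 3
j=4: u_4=4/9 ∈ [5/12, 7/12) → index 4
j=5: u_5=5/9 ∈ [5/12, 7/12) → index 4
j=6: u_6=2/3 ∈ [5/8, 3/4) → index 6
j=7: u_7=7/9 ∈ [3/4, 11/12) → index 7
j=8: u_8=8/9 ∈ [3/4, 11/12) → index 7

0 0 1 3 4 4 6 7 7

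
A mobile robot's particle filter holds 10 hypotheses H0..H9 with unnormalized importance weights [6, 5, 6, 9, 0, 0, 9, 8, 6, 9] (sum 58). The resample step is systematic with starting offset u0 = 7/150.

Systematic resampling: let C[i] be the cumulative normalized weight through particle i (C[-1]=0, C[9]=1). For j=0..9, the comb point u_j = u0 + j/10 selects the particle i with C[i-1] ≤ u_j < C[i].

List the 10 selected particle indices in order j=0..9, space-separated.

0 1 2 3 3 6 7 8 9 9

C = [3/29, 11/58, 17/58, 13/29, 13/29, 13/29, 35/58, 43/58, 49/58, 1]
j=0: u_0=7/150 ∈ [0, 3/29) → index 0
j=1: u_1=11/75 ∈ [3/29, 11/58) → index 1
j=2: u_2=37/150 ∈ [11/58, 17/58) → index 2
j=3: u_3=26/75 ∈ [17/58, 13/29) → index 3
j=4: u_4=67/150 ∈ [17/58, 13/29) → index 3
j=5: u_5=41/75 ∈ [13/29, 35/58) → index 6
j=6: u_6=97/150 ∈ [35/58, 43/58) → index 7
j=7: u_7=56/75 ∈ [43/58, 49/58) → index 8
j=8: u_8=127/150 ∈ [49/58, 1) → index 9
j=9: u_9=71/75 ∈ [49/58, 1) → index 9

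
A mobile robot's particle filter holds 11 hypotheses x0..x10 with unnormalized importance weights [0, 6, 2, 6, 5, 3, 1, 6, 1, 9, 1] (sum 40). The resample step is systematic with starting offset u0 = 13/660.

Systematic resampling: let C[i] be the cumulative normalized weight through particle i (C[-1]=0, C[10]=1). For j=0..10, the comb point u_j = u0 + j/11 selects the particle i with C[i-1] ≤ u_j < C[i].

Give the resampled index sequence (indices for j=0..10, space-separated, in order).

C = [0, 3/20, 1/5, 7/20, 19/40, 11/20, 23/40, 29/40, 3/4, 39/40, 1]
j=0: u_0=13/660 ∈ [0, 3/20) → index 1
j=1: u_1=73/660 ∈ [0, 3/20) → index 1
j=2: u_2=133/660 ∈ [1/5, 7/20) → index 3
j=3: u_3=193/660 ∈ [1/5, 7/20) → index 3
j=4: u_4=23/60 ∈ [7/20, 19/40) → index 4
j=5: u_5=313/660 ∈ [7/20, 19/40) → index 4
j=6: u_6=373/660 ∈ [11/20, 23/40) → index 6
j=7: u_7=433/660 ∈ [23/40, 29/40) → index 7
j=8: u_8=493/660 ∈ [29/40, 3/4) → index 8
j=9: u_9=553/660 ∈ [3/4, 39/40) → index 9
j=10: u_10=613/660 ∈ [3/4, 39/40) → index 9

1 1 3 3 4 4 6 7 8 9 9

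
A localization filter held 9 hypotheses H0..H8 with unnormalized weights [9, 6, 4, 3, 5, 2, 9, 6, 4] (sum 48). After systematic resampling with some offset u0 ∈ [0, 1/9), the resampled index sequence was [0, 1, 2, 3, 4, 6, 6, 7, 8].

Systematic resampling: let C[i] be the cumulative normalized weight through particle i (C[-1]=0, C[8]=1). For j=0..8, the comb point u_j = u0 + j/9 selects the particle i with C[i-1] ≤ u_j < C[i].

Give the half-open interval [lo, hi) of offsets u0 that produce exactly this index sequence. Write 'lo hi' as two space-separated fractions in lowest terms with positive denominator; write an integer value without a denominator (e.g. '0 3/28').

13/144 1/9

C = [3/16, 5/16, 19/48, 11/24, 9/16, 29/48, 19/24, 11/12, 1]
j=0 picked index 0: u0 ∈ [0, 3/16)
j=1 picked index 1: u0 ∈ [11/144, 29/144)
j=2 picked index 2: u0 ∈ [13/144, 25/144)
j=3 picked index 3: u0 ∈ [1/16, 1/8)
j=4 picked index 4: u0 ∈ [1/72, 17/144)
j=5 picked index 6: u0 ∈ [7/144, 17/72)
j=6 picked index 6: u0 ∈ [-1/16, 1/8)
j=7 picked index 7: u0 ∈ [1/72, 5/36)
j=8 picked index 8: u0 ∈ [1/36, 1/9)
intersection: [13/144, 1/9)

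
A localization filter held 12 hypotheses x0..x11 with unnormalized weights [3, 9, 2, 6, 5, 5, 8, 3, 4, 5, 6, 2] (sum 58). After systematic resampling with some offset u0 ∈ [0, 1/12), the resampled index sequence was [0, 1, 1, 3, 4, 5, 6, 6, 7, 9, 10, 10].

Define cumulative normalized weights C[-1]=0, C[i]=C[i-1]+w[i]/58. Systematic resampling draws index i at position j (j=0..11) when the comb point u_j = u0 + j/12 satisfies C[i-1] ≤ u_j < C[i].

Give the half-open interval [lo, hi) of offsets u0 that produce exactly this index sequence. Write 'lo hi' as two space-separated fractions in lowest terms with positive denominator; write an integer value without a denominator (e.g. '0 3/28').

5/174 7/174

C = [3/58, 6/29, 7/29, 10/29, 25/58, 15/29, 19/29, 41/58, 45/58, 25/29, 28/29, 1]
j=0 picked index 0: u0 ∈ [0, 3/58)
j=1 picked index 1: u0 ∈ [-11/348, 43/348)
j=2 picked index 1: u0 ∈ [-10/87, 7/174)
j=3 picked index 3: u0 ∈ [-1/116, 11/116)
j=4 picked index 4: u0 ∈ [1/87, 17/174)
j=5 picked index 5: u0 ∈ [5/348, 35/348)
j=6 picked index 6: u0 ∈ [1/58, 9/58)
j=7 picked index 6: u0 ∈ [-23/348, 25/348)
j=8 picked index 7: u0 ∈ [-1/87, 7/174)
j=9 picked index 9: u0 ∈ [3/116, 13/116)
j=10 picked index 10: u0 ∈ [5/174, 23/174)
j=11 picked index 10: u0 ∈ [-19/348, 17/348)
intersection: [5/174, 7/174)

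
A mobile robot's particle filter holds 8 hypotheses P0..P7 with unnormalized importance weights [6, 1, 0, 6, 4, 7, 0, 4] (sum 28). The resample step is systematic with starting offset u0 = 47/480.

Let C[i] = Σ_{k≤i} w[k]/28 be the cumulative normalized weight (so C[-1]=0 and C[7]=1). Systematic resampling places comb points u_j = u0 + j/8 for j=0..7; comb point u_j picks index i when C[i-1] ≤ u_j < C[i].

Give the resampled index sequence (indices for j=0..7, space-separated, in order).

C = [3/14, 1/4, 1/4, 13/28, 17/28, 6/7, 6/7, 1]
j=0: u_0=47/480 ∈ [0, 3/14) → index 0
j=1: u_1=107/480 ∈ [3/14, 1/4) → index 1
j=2: u_2=167/480 ∈ [1/4, 13/28) → index 3
j=3: u_3=227/480 ∈ [13/28, 17/28) → index 4
j=4: u_4=287/480 ∈ [13/28, 17/28) → index 4
j=5: u_5=347/480 ∈ [17/28, 6/7) → index 5
j=6: u_6=407/480 ∈ [17/28, 6/7) → index 5
j=7: u_7=467/480 ∈ [6/7, 1) → index 7

0 1 3 4 4 5 5 7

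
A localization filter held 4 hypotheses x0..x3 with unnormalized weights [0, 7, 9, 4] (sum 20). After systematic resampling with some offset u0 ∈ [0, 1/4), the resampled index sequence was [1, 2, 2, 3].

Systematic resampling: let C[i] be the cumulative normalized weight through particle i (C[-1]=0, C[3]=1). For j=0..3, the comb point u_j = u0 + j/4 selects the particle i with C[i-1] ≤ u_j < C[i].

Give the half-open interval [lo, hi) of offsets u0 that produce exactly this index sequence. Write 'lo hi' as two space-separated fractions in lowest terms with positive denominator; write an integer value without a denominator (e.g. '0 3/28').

C = [0, 7/20, 4/5, 1]
j=0 picked index 1: u0 ∈ [0, 7/20)
j=1 picked index 2: u0 ∈ [1/10, 11/20)
j=2 picked index 2: u0 ∈ [-3/20, 3/10)
j=3 picked index 3: u0 ∈ [1/20, 1/4)
intersection: [1/10, 1/4)

1/10 1/4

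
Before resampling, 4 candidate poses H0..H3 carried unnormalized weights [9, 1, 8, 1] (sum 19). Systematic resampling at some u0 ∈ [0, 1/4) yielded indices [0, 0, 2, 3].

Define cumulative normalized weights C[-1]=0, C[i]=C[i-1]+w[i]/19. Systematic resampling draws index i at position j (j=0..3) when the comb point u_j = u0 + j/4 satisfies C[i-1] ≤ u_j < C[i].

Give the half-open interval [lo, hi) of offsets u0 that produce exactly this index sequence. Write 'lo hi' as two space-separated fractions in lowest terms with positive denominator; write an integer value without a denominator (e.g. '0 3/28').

C = [9/19, 10/19, 18/19, 1]
j=0 picked index 0: u0 ∈ [0, 9/19)
j=1 picked index 0: u0 ∈ [-1/4, 17/76)
j=2 picked index 2: u0 ∈ [1/38, 17/38)
j=3 picked index 3: u0 ∈ [15/76, 1/4)
intersection: [15/76, 17/76)

15/76 17/76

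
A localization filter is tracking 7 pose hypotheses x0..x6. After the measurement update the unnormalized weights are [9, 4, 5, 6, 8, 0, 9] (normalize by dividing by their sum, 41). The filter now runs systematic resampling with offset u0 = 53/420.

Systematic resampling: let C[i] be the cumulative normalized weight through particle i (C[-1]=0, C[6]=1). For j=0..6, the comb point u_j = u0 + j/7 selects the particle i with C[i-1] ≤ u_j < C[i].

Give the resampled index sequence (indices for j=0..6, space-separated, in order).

C = [9/41, 13/41, 18/41, 24/41, 32/41, 32/41, 1]
j=0: u_0=53/420 ∈ [0, 9/41) → index 0
j=1: u_1=113/420 ∈ [9/41, 13/41) → index 1
j=2: u_2=173/420 ∈ [13/41, 18/41) → index 2
j=3: u_3=233/420 ∈ [18/41, 24/41) → index 3
j=4: u_4=293/420 ∈ [24/41, 32/41) → index 4
j=5: u_5=353/420 ∈ [32/41, 1) → index 6
j=6: u_6=59/60 ∈ [32/41, 1) → index 6

0 1 2 3 4 6 6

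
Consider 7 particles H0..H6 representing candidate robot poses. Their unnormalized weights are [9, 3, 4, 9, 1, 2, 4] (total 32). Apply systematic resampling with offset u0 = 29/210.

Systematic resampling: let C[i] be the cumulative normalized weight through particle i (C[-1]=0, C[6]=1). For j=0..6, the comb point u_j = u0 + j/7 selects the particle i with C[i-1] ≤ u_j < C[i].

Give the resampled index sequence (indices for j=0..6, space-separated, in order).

C = [9/32, 3/8, 1/2, 25/32, 13/16, 7/8, 1]
j=0: u_0=29/210 ∈ [0, 9/32) → index 0
j=1: u_1=59/210 ∈ [0, 9/32) → index 0
j=2: u_2=89/210 ∈ [3/8, 1/2) → index 2
j=3: u_3=17/30 ∈ [1/2, 25/32) → index 3
j=4: u_4=149/210 ∈ [1/2, 25/32) → index 3
j=5: u_5=179/210 ∈ [13/16, 7/8) → index 5
j=6: u_6=209/210 ∈ [7/8, 1) → index 6

0 0 2 3 3 5 6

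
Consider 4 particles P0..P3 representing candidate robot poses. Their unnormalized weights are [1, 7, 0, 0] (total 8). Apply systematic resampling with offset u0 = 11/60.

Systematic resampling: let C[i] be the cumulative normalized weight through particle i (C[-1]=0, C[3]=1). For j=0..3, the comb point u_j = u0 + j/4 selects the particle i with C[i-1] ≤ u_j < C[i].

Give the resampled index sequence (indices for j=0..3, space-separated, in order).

C = [1/8, 1, 1, 1]
j=0: u_0=11/60 ∈ [1/8, 1) → index 1
j=1: u_1=13/30 ∈ [1/8, 1) → index 1
j=2: u_2=41/60 ∈ [1/8, 1) → index 1
j=3: u_3=14/15 ∈ [1/8, 1) → index 1

1 1 1 1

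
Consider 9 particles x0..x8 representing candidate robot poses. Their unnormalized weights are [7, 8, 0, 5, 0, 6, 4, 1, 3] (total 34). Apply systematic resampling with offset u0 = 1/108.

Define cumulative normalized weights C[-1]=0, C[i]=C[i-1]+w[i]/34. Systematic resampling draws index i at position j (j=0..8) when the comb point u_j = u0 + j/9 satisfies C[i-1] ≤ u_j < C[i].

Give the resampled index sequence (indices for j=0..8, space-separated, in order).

0 0 1 1 3 3 5 6 7

C = [7/34, 15/34, 15/34, 10/17, 10/17, 13/17, 15/17, 31/34, 1]
j=0: u_0=1/108 ∈ [0, 7/34) → index 0
j=1: u_1=13/108 ∈ [0, 7/34) → index 0
j=2: u_2=25/108 ∈ [7/34, 15/34) → index 1
j=3: u_3=37/108 ∈ [7/34, 15/34) → index 1
j=4: u_4=49/108 ∈ [15/34, 10/17) → index 3
j=5: u_5=61/108 ∈ [15/34, 10/17) → index 3
j=6: u_6=73/108 ∈ [10/17, 13/17) → index 5
j=7: u_7=85/108 ∈ [13/17, 15/17) → index 6
j=8: u_8=97/108 ∈ [15/17, 31/34) → index 7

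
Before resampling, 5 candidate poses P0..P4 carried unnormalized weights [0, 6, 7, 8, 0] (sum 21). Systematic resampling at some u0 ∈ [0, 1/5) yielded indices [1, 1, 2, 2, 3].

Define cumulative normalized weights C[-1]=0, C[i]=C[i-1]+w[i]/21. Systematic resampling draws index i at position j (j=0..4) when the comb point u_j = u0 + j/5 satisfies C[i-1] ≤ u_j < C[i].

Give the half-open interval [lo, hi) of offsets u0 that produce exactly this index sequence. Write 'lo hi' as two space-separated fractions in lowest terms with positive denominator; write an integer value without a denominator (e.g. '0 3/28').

0 2/105

C = [0, 2/7, 13/21, 1, 1]
j=0 picked index 1: u0 ∈ [0, 2/7)
j=1 picked index 1: u0 ∈ [-1/5, 3/35)
j=2 picked index 2: u0 ∈ [-4/35, 23/105)
j=3 picked index 2: u0 ∈ [-11/35, 2/105)
j=4 picked index 3: u0 ∈ [-19/105, 1/5)
intersection: [0, 2/105)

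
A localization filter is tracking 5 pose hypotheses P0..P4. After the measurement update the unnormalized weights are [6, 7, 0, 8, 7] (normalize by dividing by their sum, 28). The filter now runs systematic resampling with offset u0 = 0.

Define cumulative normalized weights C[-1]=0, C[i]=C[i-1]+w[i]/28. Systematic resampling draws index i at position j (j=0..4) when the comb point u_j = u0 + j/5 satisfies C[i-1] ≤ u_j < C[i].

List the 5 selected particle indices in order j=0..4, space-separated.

C = [3/14, 13/28, 13/28, 3/4, 1]
j=0: u_0=0 ∈ [0, 3/14) → index 0
j=1: u_1=1/5 ∈ [0, 3/14) → index 0
j=2: u_2=2/5 ∈ [3/14, 13/28) → index 1
j=3: u_3=3/5 ∈ [13/28, 3/4) → index 3
j=4: u_4=4/5 ∈ [3/4, 1) → index 4

0 0 1 3 4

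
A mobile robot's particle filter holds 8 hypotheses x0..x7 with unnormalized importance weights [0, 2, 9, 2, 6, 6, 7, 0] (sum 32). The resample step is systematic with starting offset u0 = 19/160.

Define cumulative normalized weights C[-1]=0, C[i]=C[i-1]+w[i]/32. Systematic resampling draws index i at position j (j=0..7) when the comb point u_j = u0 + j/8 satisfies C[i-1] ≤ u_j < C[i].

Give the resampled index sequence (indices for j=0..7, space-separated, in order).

2 2 3 4 5 5 6 6

C = [0, 1/16, 11/32, 13/32, 19/32, 25/32, 1, 1]
j=0: u_0=19/160 ∈ [1/16, 11/32) → index 2
j=1: u_1=39/160 ∈ [1/16, 11/32) → index 2
j=2: u_2=59/160 ∈ [11/32, 13/32) → index 3
j=3: u_3=79/160 ∈ [13/32, 19/32) → index 4
j=4: u_4=99/160 ∈ [19/32, 25/32) → index 5
j=5: u_5=119/160 ∈ [19/32, 25/32) → index 5
j=6: u_6=139/160 ∈ [25/32, 1) → index 6
j=7: u_7=159/160 ∈ [25/32, 1) → index 6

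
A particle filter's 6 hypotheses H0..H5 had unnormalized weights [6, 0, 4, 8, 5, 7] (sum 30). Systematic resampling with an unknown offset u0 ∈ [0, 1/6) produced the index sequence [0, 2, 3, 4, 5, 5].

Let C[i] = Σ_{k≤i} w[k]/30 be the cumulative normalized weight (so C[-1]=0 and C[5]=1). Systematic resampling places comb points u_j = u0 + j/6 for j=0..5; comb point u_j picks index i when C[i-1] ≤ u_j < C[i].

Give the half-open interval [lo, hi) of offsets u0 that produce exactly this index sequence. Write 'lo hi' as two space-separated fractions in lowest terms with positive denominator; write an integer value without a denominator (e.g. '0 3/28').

C = [1/5, 1/5, 1/3, 3/5, 23/30, 1]
j=0 picked index 0: u0 ∈ [0, 1/5)
j=1 picked index 2: u0 ∈ [1/30, 1/6)
j=2 picked index 3: u0 ∈ [0, 4/15)
j=3 picked index 4: u0 ∈ [1/10, 4/15)
j=4 picked index 5: u0 ∈ [1/10, 1/3)
j=5 picked index 5: u0 ∈ [-1/15, 1/6)
intersection: [1/10, 1/6)

1/10 1/6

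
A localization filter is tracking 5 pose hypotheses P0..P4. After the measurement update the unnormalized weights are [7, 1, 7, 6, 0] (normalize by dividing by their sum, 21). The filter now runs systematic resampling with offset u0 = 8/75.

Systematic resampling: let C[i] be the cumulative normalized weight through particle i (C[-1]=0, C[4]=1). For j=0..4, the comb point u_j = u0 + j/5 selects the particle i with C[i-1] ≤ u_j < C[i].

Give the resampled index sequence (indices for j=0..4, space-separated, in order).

C = [1/3, 8/21, 5/7, 1, 1]
j=0: u_0=8/75 ∈ [0, 1/3) → index 0
j=1: u_1=23/75 ∈ [0, 1/3) → index 0
j=2: u_2=38/75 ∈ [8/21, 5/7) → index 2
j=3: u_3=53/75 ∈ [8/21, 5/7) → index 2
j=4: u_4=68/75 ∈ [5/7, 1) → index 3

0 0 2 2 3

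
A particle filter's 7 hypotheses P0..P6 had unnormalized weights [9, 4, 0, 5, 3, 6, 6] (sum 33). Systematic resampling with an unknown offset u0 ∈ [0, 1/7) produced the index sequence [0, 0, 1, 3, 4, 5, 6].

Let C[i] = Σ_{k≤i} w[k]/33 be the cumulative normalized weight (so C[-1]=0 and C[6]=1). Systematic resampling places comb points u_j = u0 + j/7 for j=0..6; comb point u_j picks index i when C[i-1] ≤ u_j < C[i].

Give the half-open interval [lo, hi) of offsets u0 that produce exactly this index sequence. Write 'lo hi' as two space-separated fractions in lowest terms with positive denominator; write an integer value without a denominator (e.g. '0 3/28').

0 5/77

C = [3/11, 13/33, 13/33, 6/11, 7/11, 9/11, 1]
j=0 picked index 0: u0 ∈ [0, 3/11)
j=1 picked index 0: u0 ∈ [-1/7, 10/77)
j=2 picked index 1: u0 ∈ [-1/77, 25/231)
j=3 picked index 3: u0 ∈ [-8/231, 9/77)
j=4 picked index 4: u0 ∈ [-2/77, 5/77)
j=5 picked index 5: u0 ∈ [-6/77, 8/77)
j=6 picked index 6: u0 ∈ [-3/77, 1/7)
intersection: [0, 5/77)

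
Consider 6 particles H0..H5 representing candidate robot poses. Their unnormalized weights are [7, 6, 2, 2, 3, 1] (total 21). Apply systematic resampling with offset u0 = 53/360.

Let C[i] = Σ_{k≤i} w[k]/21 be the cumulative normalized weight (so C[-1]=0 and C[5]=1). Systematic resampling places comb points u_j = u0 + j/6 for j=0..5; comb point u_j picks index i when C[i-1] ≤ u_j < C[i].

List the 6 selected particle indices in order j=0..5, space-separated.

0 0 1 2 4 5

C = [1/3, 13/21, 5/7, 17/21, 20/21, 1]
j=0: u_0=53/360 ∈ [0, 1/3) → index 0
j=1: u_1=113/360 ∈ [0, 1/3) → index 0
j=2: u_2=173/360 ∈ [1/3, 13/21) → index 1
j=3: u_3=233/360 ∈ [13/21, 5/7) → index 2
j=4: u_4=293/360 ∈ [17/21, 20/21) → index 4
j=5: u_5=353/360 ∈ [20/21, 1) → index 5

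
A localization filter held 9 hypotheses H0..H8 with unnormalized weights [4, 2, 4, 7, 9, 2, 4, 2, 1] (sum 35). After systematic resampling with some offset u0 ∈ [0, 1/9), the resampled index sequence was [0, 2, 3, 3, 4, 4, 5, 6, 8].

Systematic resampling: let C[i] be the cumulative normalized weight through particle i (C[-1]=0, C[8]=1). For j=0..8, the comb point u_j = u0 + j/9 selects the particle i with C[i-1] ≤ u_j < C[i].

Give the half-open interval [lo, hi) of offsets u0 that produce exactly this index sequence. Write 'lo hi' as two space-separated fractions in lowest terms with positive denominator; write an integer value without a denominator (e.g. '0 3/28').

26/315 1/9

C = [4/35, 6/35, 2/7, 17/35, 26/35, 4/5, 32/35, 34/35, 1]
j=0 picked index 0: u0 ∈ [0, 4/35)
j=1 picked index 2: u0 ∈ [19/315, 11/63)
j=2 picked index 3: u0 ∈ [4/63, 83/315)
j=3 picked index 3: u0 ∈ [-1/21, 16/105)
j=4 picked index 4: u0 ∈ [13/315, 94/315)
j=5 picked index 4: u0 ∈ [-22/315, 59/315)
j=6 picked index 5: u0 ∈ [8/105, 2/15)
j=7 picked index 6: u0 ∈ [1/45, 43/315)
j=8 picked index 8: u0 ∈ [26/315, 1/9)
intersection: [26/315, 1/9)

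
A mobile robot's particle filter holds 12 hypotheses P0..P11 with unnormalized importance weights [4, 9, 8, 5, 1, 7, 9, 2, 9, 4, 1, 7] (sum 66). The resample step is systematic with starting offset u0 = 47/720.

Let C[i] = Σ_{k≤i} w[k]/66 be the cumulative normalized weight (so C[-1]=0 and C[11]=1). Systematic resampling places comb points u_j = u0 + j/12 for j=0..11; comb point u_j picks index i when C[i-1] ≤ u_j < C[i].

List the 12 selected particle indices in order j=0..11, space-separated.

C = [2/33, 13/66, 7/22, 13/33, 9/22, 17/33, 43/66, 15/22, 9/11, 29/33, 59/66, 1]
j=0: u_0=47/720 ∈ [2/33, 13/66) → index 1
j=1: u_1=107/720 ∈ [2/33, 13/66) → index 1
j=2: u_2=167/720 ∈ [13/66, 7/22) → index 2
j=3: u_3=227/720 ∈ [13/66, 7/22) → index 2
j=4: u_4=287/720 ∈ [13/33, 9/22) → index 4
j=5: u_5=347/720 ∈ [9/22, 17/33) → index 5
j=6: u_6=407/720 ∈ [17/33, 43/66) → index 6
j=7: u_7=467/720 ∈ [17/33, 43/66) → index 6
j=8: u_8=527/720 ∈ [15/22, 9/11) → index 8
j=9: u_9=587/720 ∈ [15/22, 9/11) → index 8
j=10: u_10=647/720 ∈ [59/66, 1) → index 11
j=11: u_11=707/720 ∈ [59/66, 1) → index 11

1 1 2 2 4 5 6 6 8 8 11 11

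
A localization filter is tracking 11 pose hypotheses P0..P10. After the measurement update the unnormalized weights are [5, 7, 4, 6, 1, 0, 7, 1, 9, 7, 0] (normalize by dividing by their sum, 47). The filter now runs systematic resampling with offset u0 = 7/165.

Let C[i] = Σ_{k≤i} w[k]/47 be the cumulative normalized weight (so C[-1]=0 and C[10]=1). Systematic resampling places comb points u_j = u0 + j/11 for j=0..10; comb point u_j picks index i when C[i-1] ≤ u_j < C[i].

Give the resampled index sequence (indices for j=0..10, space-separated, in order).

0 1 1 2 3 6 6 8 8 9 9

C = [5/47, 12/47, 16/47, 22/47, 23/47, 23/47, 30/47, 31/47, 40/47, 1, 1]
j=0: u_0=7/165 ∈ [0, 5/47) → index 0
j=1: u_1=2/15 ∈ [5/47, 12/47) → index 1
j=2: u_2=37/165 ∈ [5/47, 12/47) → index 1
j=3: u_3=52/165 ∈ [12/47, 16/47) → index 2
j=4: u_4=67/165 ∈ [16/47, 22/47) → index 3
j=5: u_5=82/165 ∈ [23/47, 30/47) → index 6
j=6: u_6=97/165 ∈ [23/47, 30/47) → index 6
j=7: u_7=112/165 ∈ [31/47, 40/47) → index 8
j=8: u_8=127/165 ∈ [31/47, 40/47) → index 8
j=9: u_9=142/165 ∈ [40/47, 1) → index 9
j=10: u_10=157/165 ∈ [40/47, 1) → index 9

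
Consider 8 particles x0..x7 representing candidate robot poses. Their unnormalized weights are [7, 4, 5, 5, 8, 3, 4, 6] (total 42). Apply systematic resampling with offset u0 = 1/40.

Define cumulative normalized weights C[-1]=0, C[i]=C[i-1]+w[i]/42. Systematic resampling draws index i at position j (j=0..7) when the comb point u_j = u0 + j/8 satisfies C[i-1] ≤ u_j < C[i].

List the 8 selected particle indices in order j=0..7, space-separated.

C = [1/6, 11/42, 8/21, 1/2, 29/42, 16/21, 6/7, 1]
j=0: u_0=1/40 ∈ [0, 1/6) → index 0
j=1: u_1=3/20 ∈ [0, 1/6) → index 0
j=2: u_2=11/40 ∈ [11/42, 8/21) → index 2
j=3: u_3=2/5 ∈ [8/21, 1/2) → index 3
j=4: u_4=21/40 ∈ [1/2, 29/42) → index 4
j=5: u_5=13/20 ∈ [1/2, 29/42) → index 4
j=6: u_6=31/40 ∈ [16/21, 6/7) → index 6
j=7: u_7=9/10 ∈ [6/7, 1) → index 7

0 0 2 3 4 4 6 7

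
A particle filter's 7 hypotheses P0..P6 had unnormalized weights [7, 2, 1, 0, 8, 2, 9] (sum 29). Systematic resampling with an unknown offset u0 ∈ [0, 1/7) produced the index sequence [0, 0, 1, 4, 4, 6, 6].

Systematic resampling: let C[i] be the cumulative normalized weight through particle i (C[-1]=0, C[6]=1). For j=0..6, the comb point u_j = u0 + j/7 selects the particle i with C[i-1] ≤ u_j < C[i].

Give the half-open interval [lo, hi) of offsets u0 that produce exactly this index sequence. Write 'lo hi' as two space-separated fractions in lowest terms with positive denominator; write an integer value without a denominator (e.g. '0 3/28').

C = [7/29, 9/29, 10/29, 10/29, 18/29, 20/29, 1]
j=0 picked index 0: u0 ∈ [0, 7/29)
j=1 picked index 0: u0 ∈ [-1/7, 20/203)
j=2 picked index 1: u0 ∈ [-9/203, 5/203)
j=3 picked index 4: u0 ∈ [-17/203, 39/203)
j=4 picked index 4: u0 ∈ [-46/203, 10/203)
j=5 picked index 6: u0 ∈ [-5/203, 2/7)
j=6 picked index 6: u0 ∈ [-34/203, 1/7)
intersection: [0, 5/203)

0 5/203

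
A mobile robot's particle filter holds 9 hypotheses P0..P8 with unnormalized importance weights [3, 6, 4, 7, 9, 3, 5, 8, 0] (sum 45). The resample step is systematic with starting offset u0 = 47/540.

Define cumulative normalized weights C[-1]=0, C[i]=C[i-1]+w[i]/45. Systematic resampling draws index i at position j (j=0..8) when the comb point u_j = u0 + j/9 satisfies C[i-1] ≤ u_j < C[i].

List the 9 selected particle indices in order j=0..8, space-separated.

1 1 3 3 4 4 6 7 7

C = [1/15, 1/5, 13/45, 4/9, 29/45, 32/45, 37/45, 1, 1]
j=0: u_0=47/540 ∈ [1/15, 1/5) → index 1
j=1: u_1=107/540 ∈ [1/15, 1/5) → index 1
j=2: u_2=167/540 ∈ [13/45, 4/9) → index 3
j=3: u_3=227/540 ∈ [13/45, 4/9) → index 3
j=4: u_4=287/540 ∈ [4/9, 29/45) → index 4
j=5: u_5=347/540 ∈ [4/9, 29/45) → index 4
j=6: u_6=407/540 ∈ [32/45, 37/45) → index 6
j=7: u_7=467/540 ∈ [37/45, 1) → index 7
j=8: u_8=527/540 ∈ [37/45, 1) → index 7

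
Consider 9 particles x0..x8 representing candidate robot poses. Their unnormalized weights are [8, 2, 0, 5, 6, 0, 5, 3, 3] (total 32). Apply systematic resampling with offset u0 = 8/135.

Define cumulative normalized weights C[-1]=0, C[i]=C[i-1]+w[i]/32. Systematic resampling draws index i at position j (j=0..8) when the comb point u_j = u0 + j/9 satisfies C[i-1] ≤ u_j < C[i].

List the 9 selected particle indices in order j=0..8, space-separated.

0 0 1 3 4 4 6 7 8

C = [1/4, 5/16, 5/16, 15/32, 21/32, 21/32, 13/16, 29/32, 1]
j=0: u_0=8/135 ∈ [0, 1/4) → index 0
j=1: u_1=23/135 ∈ [0, 1/4) → index 0
j=2: u_2=38/135 ∈ [1/4, 5/16) → index 1
j=3: u_3=53/135 ∈ [5/16, 15/32) → index 3
j=4: u_4=68/135 ∈ [15/32, 21/32) → index 4
j=5: u_5=83/135 ∈ [15/32, 21/32) → index 4
j=6: u_6=98/135 ∈ [21/32, 13/16) → index 6
j=7: u_7=113/135 ∈ [13/16, 29/32) → index 7
j=8: u_8=128/135 ∈ [29/32, 1) → index 8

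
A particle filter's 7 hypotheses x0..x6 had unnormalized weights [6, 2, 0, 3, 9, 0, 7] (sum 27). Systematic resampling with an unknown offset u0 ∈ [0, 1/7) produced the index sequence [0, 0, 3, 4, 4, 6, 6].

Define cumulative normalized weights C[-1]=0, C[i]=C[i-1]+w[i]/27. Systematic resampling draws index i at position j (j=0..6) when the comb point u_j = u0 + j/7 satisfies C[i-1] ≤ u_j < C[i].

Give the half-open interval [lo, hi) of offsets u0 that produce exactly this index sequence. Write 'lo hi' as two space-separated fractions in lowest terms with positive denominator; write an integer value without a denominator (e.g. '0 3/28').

5/189 5/63

C = [2/9, 8/27, 8/27, 11/27, 20/27, 20/27, 1]
j=0 picked index 0: u0 ∈ [0, 2/9)
j=1 picked index 0: u0 ∈ [-1/7, 5/63)
j=2 picked index 3: u0 ∈ [2/189, 23/189)
j=3 picked index 4: u0 ∈ [-4/189, 59/189)
j=4 picked index 4: u0 ∈ [-31/189, 32/189)
j=5 picked index 6: u0 ∈ [5/189, 2/7)
j=6 picked index 6: u0 ∈ [-22/189, 1/7)
intersection: [5/189, 5/63)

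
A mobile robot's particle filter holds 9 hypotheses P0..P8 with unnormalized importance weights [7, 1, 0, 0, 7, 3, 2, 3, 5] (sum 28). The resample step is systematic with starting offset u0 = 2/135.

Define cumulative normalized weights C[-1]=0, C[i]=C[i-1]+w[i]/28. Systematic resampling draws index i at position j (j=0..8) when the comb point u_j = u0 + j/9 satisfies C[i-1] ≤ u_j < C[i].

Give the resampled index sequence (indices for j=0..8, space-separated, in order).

C = [1/4, 2/7, 2/7, 2/7, 15/28, 9/14, 5/7, 23/28, 1]
j=0: u_0=2/135 ∈ [0, 1/4) → index 0
j=1: u_1=17/135 ∈ [0, 1/4) → index 0
j=2: u_2=32/135 ∈ [0, 1/4) → index 0
j=3: u_3=47/135 ∈ [2/7, 15/28) → index 4
j=4: u_4=62/135 ∈ [2/7, 15/28) → index 4
j=5: u_5=77/135 ∈ [15/28, 9/14) → index 5
j=6: u_6=92/135 ∈ [9/14, 5/7) → index 6
j=7: u_7=107/135 ∈ [5/7, 23/28) → index 7
j=8: u_8=122/135 ∈ [23/28, 1) → index 8

0 0 0 4 4 5 6 7 8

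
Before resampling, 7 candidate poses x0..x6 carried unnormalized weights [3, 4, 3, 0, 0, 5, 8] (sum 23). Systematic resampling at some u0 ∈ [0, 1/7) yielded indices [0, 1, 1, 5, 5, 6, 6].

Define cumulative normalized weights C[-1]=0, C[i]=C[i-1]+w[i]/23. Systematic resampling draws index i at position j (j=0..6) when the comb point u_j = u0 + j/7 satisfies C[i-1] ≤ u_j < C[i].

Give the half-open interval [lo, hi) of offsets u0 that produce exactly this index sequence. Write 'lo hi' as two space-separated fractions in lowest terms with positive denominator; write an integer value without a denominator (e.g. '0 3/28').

1/161 3/161

C = [3/23, 7/23, 10/23, 10/23, 10/23, 15/23, 1]
j=0 picked index 0: u0 ∈ [0, 3/23)
j=1 picked index 1: u0 ∈ [-2/161, 26/161)
j=2 picked index 1: u0 ∈ [-25/161, 3/161)
j=3 picked index 5: u0 ∈ [1/161, 36/161)
j=4 picked index 5: u0 ∈ [-22/161, 13/161)
j=5 picked index 6: u0 ∈ [-10/161, 2/7)
j=6 picked index 6: u0 ∈ [-33/161, 1/7)
intersection: [1/161, 3/161)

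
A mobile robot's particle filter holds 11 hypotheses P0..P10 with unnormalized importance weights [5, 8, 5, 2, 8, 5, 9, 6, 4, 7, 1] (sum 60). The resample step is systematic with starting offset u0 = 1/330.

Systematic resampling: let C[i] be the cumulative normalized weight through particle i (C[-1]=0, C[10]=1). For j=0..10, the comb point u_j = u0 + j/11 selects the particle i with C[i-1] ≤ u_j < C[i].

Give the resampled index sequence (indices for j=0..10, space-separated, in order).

0 1 1 2 4 4 5 6 7 8 9

C = [1/12, 13/60, 3/10, 1/3, 7/15, 11/20, 7/10, 4/5, 13/15, 59/60, 1]
j=0: u_0=1/330 ∈ [0, 1/12) → index 0
j=1: u_1=31/330 ∈ [1/12, 13/60) → index 1
j=2: u_2=61/330 ∈ [1/12, 13/60) → index 1
j=3: u_3=91/330 ∈ [13/60, 3/10) → index 2
j=4: u_4=11/30 ∈ [1/3, 7/15) → index 4
j=5: u_5=151/330 ∈ [1/3, 7/15) → index 4
j=6: u_6=181/330 ∈ [7/15, 11/20) → index 5
j=7: u_7=211/330 ∈ [11/20, 7/10) → index 6
j=8: u_8=241/330 ∈ [7/10, 4/5) → index 7
j=9: u_9=271/330 ∈ [4/5, 13/15) → index 8
j=10: u_10=301/330 ∈ [13/15, 59/60) → index 9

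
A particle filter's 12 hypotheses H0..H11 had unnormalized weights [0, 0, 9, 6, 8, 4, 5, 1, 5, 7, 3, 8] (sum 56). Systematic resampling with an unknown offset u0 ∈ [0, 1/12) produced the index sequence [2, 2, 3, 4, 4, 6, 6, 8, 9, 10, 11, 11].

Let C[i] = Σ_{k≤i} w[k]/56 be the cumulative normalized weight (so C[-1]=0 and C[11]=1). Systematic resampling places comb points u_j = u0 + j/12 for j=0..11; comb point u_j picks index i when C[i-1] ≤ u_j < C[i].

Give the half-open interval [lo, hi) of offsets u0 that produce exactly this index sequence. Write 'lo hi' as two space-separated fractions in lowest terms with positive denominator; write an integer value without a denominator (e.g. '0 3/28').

C = [0, 0, 9/56, 15/56, 23/56, 27/56, 4/7, 33/56, 19/28, 45/56, 6/7, 1]
j=0 picked index 2: u0 ∈ [0, 9/56)
j=1 picked index 2: u0 ∈ [-1/12, 13/168)
j=2 picked index 3: u0 ∈ [-1/168, 17/168)
j=3 picked index 4: u0 ∈ [1/56, 9/56)
j=4 picked index 4: u0 ∈ [-11/168, 13/168)
j=5 picked index 6: u0 ∈ [11/168, 13/84)
j=6 picked index 6: u0 ∈ [-1/56, 1/14)
j=7 picked index 8: u0 ∈ [1/168, 2/21)
j=8 picked index 9: u0 ∈ [1/84, 23/168)
j=9 picked index 10: u0 ∈ [3/56, 3/28)
j=10 picked index 11: u0 ∈ [1/42, 1/6)
j=11 picked index 11: u0 ∈ [-5/84, 1/12)
intersection: [11/168, 1/14)

11/168 1/14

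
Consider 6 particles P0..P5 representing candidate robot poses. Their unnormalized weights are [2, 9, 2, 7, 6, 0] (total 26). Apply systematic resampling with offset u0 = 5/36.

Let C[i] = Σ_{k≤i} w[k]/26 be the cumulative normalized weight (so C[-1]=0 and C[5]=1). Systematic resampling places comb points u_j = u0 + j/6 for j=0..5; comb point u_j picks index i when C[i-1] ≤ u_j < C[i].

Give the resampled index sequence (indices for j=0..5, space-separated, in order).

C = [1/13, 11/26, 1/2, 10/13, 1, 1]
j=0: u_0=5/36 ∈ [1/13, 11/26) → index 1
j=1: u_1=11/36 ∈ [1/13, 11/26) → index 1
j=2: u_2=17/36 ∈ [11/26, 1/2) → index 2
j=3: u_3=23/36 ∈ [1/2, 10/13) → index 3
j=4: u_4=29/36 ∈ [10/13, 1) → index 4
j=5: u_5=35/36 ∈ [10/13, 1) → index 4

1 1 2 3 4 4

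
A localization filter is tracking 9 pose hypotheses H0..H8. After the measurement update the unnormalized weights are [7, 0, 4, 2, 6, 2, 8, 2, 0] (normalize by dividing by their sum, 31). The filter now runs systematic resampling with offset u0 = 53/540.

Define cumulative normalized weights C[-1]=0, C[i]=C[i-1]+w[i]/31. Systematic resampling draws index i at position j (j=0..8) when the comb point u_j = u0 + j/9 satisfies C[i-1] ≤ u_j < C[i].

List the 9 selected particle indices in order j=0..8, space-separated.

0 0 2 4 4 5 6 6 7

C = [7/31, 7/31, 11/31, 13/31, 19/31, 21/31, 29/31, 1, 1]
j=0: u_0=53/540 ∈ [0, 7/31) → index 0
j=1: u_1=113/540 ∈ [0, 7/31) → index 0
j=2: u_2=173/540 ∈ [7/31, 11/31) → index 2
j=3: u_3=233/540 ∈ [13/31, 19/31) → index 4
j=4: u_4=293/540 ∈ [13/31, 19/31) → index 4
j=5: u_5=353/540 ∈ [19/31, 21/31) → index 5
j=6: u_6=413/540 ∈ [21/31, 29/31) → index 6
j=7: u_7=473/540 ∈ [21/31, 29/31) → index 6
j=8: u_8=533/540 ∈ [29/31, 1) → index 7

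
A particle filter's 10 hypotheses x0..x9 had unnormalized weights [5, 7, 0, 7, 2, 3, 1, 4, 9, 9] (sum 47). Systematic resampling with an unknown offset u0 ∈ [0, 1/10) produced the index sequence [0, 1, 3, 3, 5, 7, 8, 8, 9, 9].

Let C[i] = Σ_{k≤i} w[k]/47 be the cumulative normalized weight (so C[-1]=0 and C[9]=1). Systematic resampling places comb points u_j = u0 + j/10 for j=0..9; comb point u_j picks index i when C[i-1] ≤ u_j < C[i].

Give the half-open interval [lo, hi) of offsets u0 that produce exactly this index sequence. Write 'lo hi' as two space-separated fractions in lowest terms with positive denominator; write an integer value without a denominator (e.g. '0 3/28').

13/235 1/10

C = [5/47, 12/47, 12/47, 19/47, 21/47, 24/47, 25/47, 29/47, 38/47, 1]
j=0 picked index 0: u0 ∈ [0, 5/47)
j=1 picked index 1: u0 ∈ [3/470, 73/470)
j=2 picked index 3: u0 ∈ [13/235, 48/235)
j=3 picked index 3: u0 ∈ [-21/470, 49/470)
j=4 picked index 5: u0 ∈ [11/235, 26/235)
j=5 picked index 7: u0 ∈ [3/94, 11/94)
j=6 picked index 8: u0 ∈ [4/235, 49/235)
j=7 picked index 8: u0 ∈ [-39/470, 51/470)
j=8 picked index 9: u0 ∈ [2/235, 1/5)
j=9 picked index 9: u0 ∈ [-43/470, 1/10)
intersection: [13/235, 1/10)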